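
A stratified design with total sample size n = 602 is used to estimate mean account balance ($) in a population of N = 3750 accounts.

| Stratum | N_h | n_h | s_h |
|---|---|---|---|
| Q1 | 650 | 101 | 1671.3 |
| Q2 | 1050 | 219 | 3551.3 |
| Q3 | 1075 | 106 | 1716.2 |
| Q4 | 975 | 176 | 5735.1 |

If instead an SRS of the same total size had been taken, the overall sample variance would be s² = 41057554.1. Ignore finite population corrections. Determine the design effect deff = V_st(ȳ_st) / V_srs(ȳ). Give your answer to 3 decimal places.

deff ≈ 0.297

V̂(ȳ_st) = Σ W_h² s_h²/n_h, with W_h = N_h/N and N = 3750:
  stratum Q1: (650/3750)²·1671.3²/101 = 830.905
  stratum Q2: (1050/3750)²·3551.3²/219 = 4514.88
  stratum Q3: (1075/3750)²·1716.2²/106 = 2283.41
  stratum Q4: (975/3750)²·5735.1²/176 = 12633.3
V_st = 20262.5
V_srs = s²/n = 41057554.1/602 = 68201.9
deff = V_st / V_srs = 20262.5/68201.9 = 0.2971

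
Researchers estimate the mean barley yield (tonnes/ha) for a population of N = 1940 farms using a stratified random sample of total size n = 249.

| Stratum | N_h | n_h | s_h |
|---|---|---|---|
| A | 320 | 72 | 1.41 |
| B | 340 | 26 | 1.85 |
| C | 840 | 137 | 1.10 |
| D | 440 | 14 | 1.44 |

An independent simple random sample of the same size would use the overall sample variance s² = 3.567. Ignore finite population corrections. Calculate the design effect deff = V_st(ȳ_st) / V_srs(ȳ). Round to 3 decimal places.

V̂(ȳ_st) = Σ W_h² s_h²/n_h, with W_h = N_h/N and N = 1940:
  stratum A: (320/1940)²·1.41²/72 = 0.000751281
  stratum B: (340/1940)²·1.85²/26 = 0.00404319
  stratum C: (840/1940)²·1.10²/137 = 0.00165585
  stratum D: (440/1940)²·1.44²/14 = 0.00761902
V_st = 0.0140693
V_srs = s²/n = 3.567/249 = 0.0143253
deff = V_st / V_srs = 0.0140693/0.0143253 = 0.9821

deff ≈ 0.982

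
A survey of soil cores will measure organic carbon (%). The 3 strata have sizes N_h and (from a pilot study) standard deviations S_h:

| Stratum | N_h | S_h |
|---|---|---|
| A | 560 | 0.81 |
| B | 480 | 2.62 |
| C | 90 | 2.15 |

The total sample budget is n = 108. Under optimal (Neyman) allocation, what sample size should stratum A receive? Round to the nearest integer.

26

Neyman allocation: n_h = n · N_h S_h / Σ N_i S_i, with n = 108.
  stratum A: N_h·S_h = 560·0.81 = 453.60
  stratum B: N_h·S_h = 480·2.62 = 1257.60
  stratum C: N_h·S_h = 90·2.15 = 193.50
Σ N_h S_h = 1904.70
n for stratum A = 108·453.60/1904.70 = 25.720 → 26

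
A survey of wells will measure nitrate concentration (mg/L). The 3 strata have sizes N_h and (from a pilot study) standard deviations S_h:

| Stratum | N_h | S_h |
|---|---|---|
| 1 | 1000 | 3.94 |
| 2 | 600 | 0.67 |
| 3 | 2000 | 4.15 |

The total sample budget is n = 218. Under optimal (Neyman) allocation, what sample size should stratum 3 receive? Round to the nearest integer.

Neyman allocation: n_h = n · N_h S_h / Σ N_i S_i, with n = 218.
  stratum 1: N_h·S_h = 1000·3.94 = 3940.00
  stratum 2: N_h·S_h = 600·0.67 = 402.00
  stratum 3: N_h·S_h = 2000·4.15 = 8300.00
Σ N_h S_h = 12642.00
n for stratum 3 = 218·8300.00/12642.00 = 143.126 → 143

143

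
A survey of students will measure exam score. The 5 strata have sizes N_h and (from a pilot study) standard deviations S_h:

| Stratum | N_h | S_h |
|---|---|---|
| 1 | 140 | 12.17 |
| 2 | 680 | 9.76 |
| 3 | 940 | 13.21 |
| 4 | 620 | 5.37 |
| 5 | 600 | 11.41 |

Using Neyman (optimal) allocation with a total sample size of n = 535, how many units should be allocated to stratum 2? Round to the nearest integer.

Neyman allocation: n_h = n · N_h S_h / Σ N_i S_i, with n = 535.
  stratum 1: N_h·S_h = 140·12.17 = 1703.80
  stratum 2: N_h·S_h = 680·9.76 = 6636.80
  stratum 3: N_h·S_h = 940·13.21 = 12417.40
  stratum 4: N_h·S_h = 620·5.37 = 3329.40
  stratum 5: N_h·S_h = 600·11.41 = 6846.00
Σ N_h S_h = 30933.40
n for stratum 2 = 535·6636.80/30933.40 = 114.785 → 115

115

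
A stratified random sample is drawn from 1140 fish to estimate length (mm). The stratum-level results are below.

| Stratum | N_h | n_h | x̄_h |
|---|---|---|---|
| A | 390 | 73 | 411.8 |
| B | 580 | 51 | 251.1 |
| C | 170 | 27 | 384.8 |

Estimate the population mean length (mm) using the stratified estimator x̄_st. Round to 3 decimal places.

N = Σ N_h = 1140. Stratum weights W_h = N_h/N.
x̄_st = (390·411.8 + 580·251.1 + 170·384.8) / 1140 = 326.01404

x̄_st ≈ 326.014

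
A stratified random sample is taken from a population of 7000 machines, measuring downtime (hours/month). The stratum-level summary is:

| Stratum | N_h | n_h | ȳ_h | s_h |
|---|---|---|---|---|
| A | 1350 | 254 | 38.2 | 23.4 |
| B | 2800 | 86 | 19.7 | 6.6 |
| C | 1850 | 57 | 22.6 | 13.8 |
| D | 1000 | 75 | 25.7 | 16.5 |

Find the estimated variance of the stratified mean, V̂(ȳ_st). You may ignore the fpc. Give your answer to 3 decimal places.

V̂(ȳ_st) ≈ 0.469

V̂(ȳ_st) = Σ W_h² s_h²/n_h, with W_h = N_h/N and N = 7000:
  stratum A: (1350/7000)²·23.4²/254 = 0.0801806
  stratum B: (2800/7000)²·6.6²/86 = 0.0810419
  stratum C: (1850/7000)²·13.8²/57 = 0.233362
  stratum D: (1000/7000)²·16.5²/75 = 0.0740816
V̂(ȳ_st) = 0.468666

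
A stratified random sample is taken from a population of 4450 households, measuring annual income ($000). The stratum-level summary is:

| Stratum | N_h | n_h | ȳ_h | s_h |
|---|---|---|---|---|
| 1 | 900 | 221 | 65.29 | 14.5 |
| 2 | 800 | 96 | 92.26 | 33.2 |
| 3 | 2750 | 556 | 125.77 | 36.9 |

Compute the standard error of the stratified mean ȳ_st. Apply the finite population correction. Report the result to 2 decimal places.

SE(ȳ_st) ≈ 1.05

V̂(ȳ_st) = Σ W_h² (1 − n_h/N_h) s_h²/n_h, with W_h = N_h/N and N = 4450:
  stratum 1: (900/4450)²·(1 − 221/900)·14.5²/221 = 0.0293586
  stratum 2: (800/4450)²·(1 − 96/800)·33.2²/96 = 0.326548
  stratum 3: (2750/4450)²·(1 − 556/2750)·36.9²/556 = 0.746152
V̂(ȳ_st) = 1.10206
SE(ȳ_st) = √1.10206 = 1.04979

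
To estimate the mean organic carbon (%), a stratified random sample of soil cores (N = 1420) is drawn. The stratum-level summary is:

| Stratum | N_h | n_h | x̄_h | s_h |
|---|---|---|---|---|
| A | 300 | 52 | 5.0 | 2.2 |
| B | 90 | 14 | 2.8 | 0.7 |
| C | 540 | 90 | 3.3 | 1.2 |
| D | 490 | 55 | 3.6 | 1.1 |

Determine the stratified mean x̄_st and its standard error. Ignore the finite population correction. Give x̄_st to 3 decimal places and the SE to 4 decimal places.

x̄_st = Σ W_h x̄_h = (300·5.0 + 90·2.8 + 540·3.3 + 490·3.6)/1420 = 3.73099
V̂(x̄_st) = Σ W_h² s_h²/n_h, with W_h = N_h/N and N = 1420:
  stratum A: (300/1420)²·2.2²/52 = 0.0041544
  stratum B: (90/1420)²·0.7²/14 = 0.000140597
  stratum C: (540/1420)²·1.2²/90 = 0.00231383
  stratum D: (490/1420)²·1.1²/55 = 0.00261962
V̂(x̄_st) = 0.00922844
SE(x̄_st) = √0.00922844 = 0.0960648

x̄_st ≈ 3.731, SE ≈ 0.0961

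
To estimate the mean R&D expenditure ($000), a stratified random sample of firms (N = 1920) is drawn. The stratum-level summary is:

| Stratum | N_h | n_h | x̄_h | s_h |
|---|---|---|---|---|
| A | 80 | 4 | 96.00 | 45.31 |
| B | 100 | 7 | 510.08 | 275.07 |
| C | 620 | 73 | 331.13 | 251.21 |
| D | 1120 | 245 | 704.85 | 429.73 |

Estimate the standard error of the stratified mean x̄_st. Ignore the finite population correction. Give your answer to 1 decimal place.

SE(x̄_st) ≈ 19.4

V̂(x̄_st) = Σ W_h² s_h²/n_h, with W_h = N_h/N and N = 1920:
  stratum A: (80/1920)²·45.31²/4 = 0.891057
  stratum B: (100/1920)²·275.07²/7 = 29.3215
  stratum C: (620/1920)²·251.21²/73 = 90.143
  stratum D: (1120/1920)²·429.73²/245 = 256.483
V̂(x̄_st) = 376.839
SE(x̄_st) = √376.839 = 19.4123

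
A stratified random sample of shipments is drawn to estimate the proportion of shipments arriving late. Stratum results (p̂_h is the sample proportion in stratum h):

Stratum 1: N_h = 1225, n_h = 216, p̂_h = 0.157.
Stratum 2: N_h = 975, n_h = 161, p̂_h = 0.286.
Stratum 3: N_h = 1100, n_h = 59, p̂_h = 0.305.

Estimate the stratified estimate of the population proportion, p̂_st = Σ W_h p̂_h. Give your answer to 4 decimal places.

p̂_st ≈ 0.2444

N = 3300; stratum weights W_h = N_h/N.
p̂_st = Σ W_h p̂_h = (1225·0.157 + 975·0.286 + 1100·0.305)/3300 = 0.24445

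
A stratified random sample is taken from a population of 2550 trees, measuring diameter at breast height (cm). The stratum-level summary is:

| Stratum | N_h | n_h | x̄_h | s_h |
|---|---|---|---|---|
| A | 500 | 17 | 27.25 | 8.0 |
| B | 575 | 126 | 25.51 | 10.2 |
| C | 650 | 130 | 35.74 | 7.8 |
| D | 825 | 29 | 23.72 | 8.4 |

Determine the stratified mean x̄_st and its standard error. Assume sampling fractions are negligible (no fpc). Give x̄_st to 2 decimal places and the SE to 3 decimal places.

x̄_st = Σ W_h x̄_h = (500·27.25 + 575·25.51 + 650·35.74 + 825·23.72)/2550 = 27.87971
V̂(x̄_st) = Σ W_h² s_h²/n_h, with W_h = N_h/N and N = 2550:
  stratum A: (500/2550)²·8.0²/17 = 0.144741
  stratum B: (575/2550)²·10.2²/126 = 0.0419841
  stratum C: (650/2550)²·7.8²/130 = 0.0304083
  stratum D: (825/2550)²·8.4²/29 = 0.254676
V̂(x̄_st) = 0.471809
SE(x̄_st) = √0.471809 = 0.686884

x̄_st ≈ 27.88, SE ≈ 0.687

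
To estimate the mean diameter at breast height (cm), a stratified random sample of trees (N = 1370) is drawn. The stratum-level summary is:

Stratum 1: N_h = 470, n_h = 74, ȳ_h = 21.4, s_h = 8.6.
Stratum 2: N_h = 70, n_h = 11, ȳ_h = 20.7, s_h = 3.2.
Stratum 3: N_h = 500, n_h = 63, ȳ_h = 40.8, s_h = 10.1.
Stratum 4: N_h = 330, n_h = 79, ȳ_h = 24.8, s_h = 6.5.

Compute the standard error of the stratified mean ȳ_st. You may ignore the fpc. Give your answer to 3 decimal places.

SE(ȳ_st) ≈ 0.606

V̂(ȳ_st) = Σ W_h² s_h²/n_h, with W_h = N_h/N and N = 1370:
  stratum 1: (470/1370)²·8.6²/74 = 0.11763
  stratum 2: (70/1370)²·3.2²/11 = 0.00243031
  stratum 3: (500/1370)²·10.1²/63 = 0.215676
  stratum 4: (330/1370)²·6.5²/79 = 0.0310303
V̂(ȳ_st) = 0.366767
SE(ȳ_st) = √0.366767 = 0.605613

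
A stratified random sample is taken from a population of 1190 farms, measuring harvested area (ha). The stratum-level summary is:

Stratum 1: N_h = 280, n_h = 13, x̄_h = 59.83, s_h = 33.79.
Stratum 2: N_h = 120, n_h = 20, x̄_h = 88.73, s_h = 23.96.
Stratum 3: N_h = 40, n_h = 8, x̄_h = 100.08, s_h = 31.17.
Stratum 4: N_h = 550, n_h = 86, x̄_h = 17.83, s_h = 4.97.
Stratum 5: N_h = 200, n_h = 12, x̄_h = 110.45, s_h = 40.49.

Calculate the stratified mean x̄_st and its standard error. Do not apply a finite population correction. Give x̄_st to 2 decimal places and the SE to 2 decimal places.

x̄_st = Σ W_h x̄_h = (280·59.83 + 120·88.73 + 40·100.08 + 550·17.83 + 200·110.45)/1190 = 53.19303
V̂(x̄_st) = Σ W_h² s_h²/n_h, with W_h = N_h/N and N = 1190:
  stratum 1: (280/1190)²·33.79²/13 = 4.86245
  stratum 2: (120/1190)²·23.96²/20 = 0.291885
  stratum 3: (40/1190)²·31.17²/8 = 0.137218
  stratum 4: (550/1190)²·4.97²/86 = 0.0613544
  stratum 5: (200/1190)²·40.49²/12 = 3.85905
V̂(x̄_st) = 9.21196
SE(x̄_st) = √9.21196 = 3.03512

x̄_st ≈ 53.19, SE ≈ 3.04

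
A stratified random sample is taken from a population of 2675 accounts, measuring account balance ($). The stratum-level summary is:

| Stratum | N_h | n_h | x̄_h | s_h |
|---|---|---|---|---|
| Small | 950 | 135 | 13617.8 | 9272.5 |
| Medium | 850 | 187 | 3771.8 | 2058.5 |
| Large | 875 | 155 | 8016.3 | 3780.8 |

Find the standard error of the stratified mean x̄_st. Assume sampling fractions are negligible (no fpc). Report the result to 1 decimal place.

V̂(x̄_st) = Σ W_h² s_h²/n_h, with W_h = N_h/N and N = 2675:
  stratum Small: (950/2675)²·9272.5²/135 = 80326.6
  stratum Medium: (850/2675)²·2058.5²/187 = 2287.97
  stratum Large: (875/2675)²·3780.8²/155 = 9867.43
V̂(x̄_st) = 92482
SE(x̄_st) = √92482 = 304.109

SE(x̄_st) ≈ 304.1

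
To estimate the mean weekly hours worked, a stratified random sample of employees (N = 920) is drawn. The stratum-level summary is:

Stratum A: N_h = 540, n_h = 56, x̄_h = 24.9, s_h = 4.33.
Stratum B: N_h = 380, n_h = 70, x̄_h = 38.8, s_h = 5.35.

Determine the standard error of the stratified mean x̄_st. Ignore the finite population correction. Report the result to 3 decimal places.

V̂(x̄_st) = Σ W_h² s_h²/n_h, with W_h = N_h/N and N = 920:
  stratum A: (540/920)²·4.33²/56 = 0.115345
  stratum B: (380/920)²·5.35²/70 = 0.0697591
V̂(x̄_st) = 0.185104
SE(x̄_st) = √0.185104 = 0.430238

SE(x̄_st) ≈ 0.430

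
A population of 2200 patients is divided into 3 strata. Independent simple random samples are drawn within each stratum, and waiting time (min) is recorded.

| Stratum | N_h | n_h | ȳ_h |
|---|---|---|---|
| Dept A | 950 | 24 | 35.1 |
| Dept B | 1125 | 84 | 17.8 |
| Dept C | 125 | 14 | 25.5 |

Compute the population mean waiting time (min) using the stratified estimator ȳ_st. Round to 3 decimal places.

N = Σ N_h = 2200. Stratum weights W_h = N_h/N.
ȳ_st = (950·35.1 + 1125·17.8 + 125·25.5) / 2200 = 25.70795

ȳ_st ≈ 25.708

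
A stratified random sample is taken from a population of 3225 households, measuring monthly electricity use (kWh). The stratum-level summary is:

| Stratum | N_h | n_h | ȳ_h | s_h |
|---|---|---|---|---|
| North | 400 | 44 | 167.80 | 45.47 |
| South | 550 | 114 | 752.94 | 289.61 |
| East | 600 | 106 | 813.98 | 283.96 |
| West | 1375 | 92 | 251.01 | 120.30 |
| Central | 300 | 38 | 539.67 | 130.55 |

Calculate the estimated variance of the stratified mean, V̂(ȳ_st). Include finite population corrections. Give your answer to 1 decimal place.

V̂(ȳ_st) ≈ 69.4

V̂(ȳ_st) = Σ W_h² (1 − n_h/N_h) s_h²/n_h, with W_h = N_h/N and N = 3225:
  stratum North: (400/3225)²·(1 − 44/400)·45.47²/44 = 0.643351
  stratum South: (550/3225)²·(1 − 114/550)·289.61²/114 = 16.9634
  stratum East: (600/3225)²·(1 − 106/600)·283.96²/106 = 21.6784
  stratum West: (1375/3225)²·(1 − 92/1375)·120.30²/92 = 26.6817
  stratum Central: (300/3225)²·(1 − 38/300)·130.55²/38 = 3.38948
V̂(ȳ_st) = 69.3563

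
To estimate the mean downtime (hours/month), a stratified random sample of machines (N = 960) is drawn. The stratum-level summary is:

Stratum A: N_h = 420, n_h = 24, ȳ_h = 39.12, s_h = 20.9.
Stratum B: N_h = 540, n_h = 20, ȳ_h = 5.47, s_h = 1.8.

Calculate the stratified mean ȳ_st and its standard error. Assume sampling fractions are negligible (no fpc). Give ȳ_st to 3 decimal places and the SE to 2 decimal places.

ȳ_st ≈ 20.192, SE ≈ 1.88

ȳ_st = Σ W_h ȳ_h = (420·39.12 + 540·5.47)/960 = 20.19187
V̂(ȳ_st) = Σ W_h² s_h²/n_h, with W_h = N_h/N and N = 960:
  stratum A: (420/960)²·20.9²/24 = 3.48367
  stratum B: (540/960)²·1.8²/20 = 0.0512578
V̂(ȳ_st) = 3.53493
SE(ȳ_st) = √3.53493 = 1.88014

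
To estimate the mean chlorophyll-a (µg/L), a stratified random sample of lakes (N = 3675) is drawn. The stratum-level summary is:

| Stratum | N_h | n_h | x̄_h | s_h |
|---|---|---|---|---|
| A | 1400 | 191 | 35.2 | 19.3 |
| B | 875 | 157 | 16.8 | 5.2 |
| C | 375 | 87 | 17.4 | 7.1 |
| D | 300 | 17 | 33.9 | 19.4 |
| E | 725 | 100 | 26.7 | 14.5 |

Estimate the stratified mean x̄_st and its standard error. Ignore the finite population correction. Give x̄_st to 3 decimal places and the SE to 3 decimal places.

x̄_st = Σ W_h x̄_h = (1400·35.2 + 875·16.8 + 375·17.4 + 300·33.9 + 725·26.7)/3675 = 27.21973
V̂(x̄_st) = Σ W_h² s_h²/n_h, with W_h = N_h/N and N = 3675:
  stratum A: (1400/3675)²·19.3²/191 = 0.283024
  stratum B: (875/3675)²·5.2²/157 = 0.00976357
  stratum C: (375/3675)²·7.1²/87 = 0.00603317
  stratum D: (300/3675)²·19.4²/17 = 0.147531
  stratum E: (725/3675)²·14.5²/100 = 0.0818271
V̂(x̄_st) = 0.528178
SE(x̄_st) = √0.528178 = 0.726759

x̄_st ≈ 27.220, SE ≈ 0.727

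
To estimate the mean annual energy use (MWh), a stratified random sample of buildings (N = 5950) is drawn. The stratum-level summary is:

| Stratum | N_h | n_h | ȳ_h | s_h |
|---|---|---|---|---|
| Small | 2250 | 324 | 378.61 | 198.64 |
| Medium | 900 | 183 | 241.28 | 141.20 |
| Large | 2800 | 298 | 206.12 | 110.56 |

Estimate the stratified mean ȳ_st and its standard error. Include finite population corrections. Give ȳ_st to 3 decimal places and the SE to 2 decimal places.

ȳ_st = Σ W_h ȳ_h = (2250·378.61 + 900·241.28 + 2800·206.12)/5950 = 276.66563
V̂(ȳ_st) = Σ W_h² (1 − n_h/N_h) s_h²/n_h, with W_h = N_h/N and N = 5950:
  stratum Small: (2250/5950)²·(1 − 324/2250)·198.64²/324 = 14.9071
  stratum Medium: (900/5950)²·(1 − 183/900)·141.20²/183 = 1.98585
  stratum Large: (2800/5950)²·(1 − 298/2800)·110.56²/298 = 8.11692
V̂(ȳ_st) = 25.0099
SE(ȳ_st) = √25.0099 = 5.00099

ȳ_st ≈ 276.666, SE ≈ 5.00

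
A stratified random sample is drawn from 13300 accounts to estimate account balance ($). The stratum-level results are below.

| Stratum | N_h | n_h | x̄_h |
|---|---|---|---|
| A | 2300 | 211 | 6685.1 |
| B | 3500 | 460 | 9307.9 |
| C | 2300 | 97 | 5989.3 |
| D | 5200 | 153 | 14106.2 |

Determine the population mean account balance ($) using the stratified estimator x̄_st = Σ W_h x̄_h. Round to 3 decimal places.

N = Σ N_h = 13300. Stratum weights W_h = N_h/N.
x̄_st = (2300·6685.1 + 3500·9307.9 + 2300·5989.3 + 5200·14106.2) / 13300 = 10156.46692

x̄_st ≈ 10156.467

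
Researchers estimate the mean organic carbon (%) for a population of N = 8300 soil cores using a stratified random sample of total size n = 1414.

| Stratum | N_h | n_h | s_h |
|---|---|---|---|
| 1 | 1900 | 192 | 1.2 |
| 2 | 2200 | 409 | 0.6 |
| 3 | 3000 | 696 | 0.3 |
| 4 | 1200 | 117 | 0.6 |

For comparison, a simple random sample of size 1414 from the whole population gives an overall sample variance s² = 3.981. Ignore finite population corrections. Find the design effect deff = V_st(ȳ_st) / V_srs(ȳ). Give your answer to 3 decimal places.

deff ≈ 0.190

V̂(ȳ_st) = Σ W_h² s_h²/n_h, with W_h = N_h/N and N = 8300:
  stratum 1: (1900/8300)²·1.2²/192 = 0.000393018
  stratum 2: (2200/8300)²·0.6²/409 = 6.18398e-05
  stratum 3: (3000/8300)²·0.3²/696 = 1.68935e-05
  stratum 4: (1200/8300)²·0.6²/117 = 6.43166e-05
V_st = 0.000536068
V_srs = s²/n = 3.981/1414 = 0.00281542
deff = V_st / V_srs = 0.000536068/0.00281542 = 0.1904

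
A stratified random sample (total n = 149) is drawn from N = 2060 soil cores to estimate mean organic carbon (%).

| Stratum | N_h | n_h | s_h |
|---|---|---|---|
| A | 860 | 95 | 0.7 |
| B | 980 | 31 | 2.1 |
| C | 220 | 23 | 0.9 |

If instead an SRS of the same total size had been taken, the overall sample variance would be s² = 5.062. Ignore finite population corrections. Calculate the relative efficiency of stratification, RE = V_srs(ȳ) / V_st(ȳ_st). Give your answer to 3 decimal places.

RE ≈ 1.014

V̂(ȳ_st) = Σ W_h² s_h²/n_h, with W_h = N_h/N and N = 2060:
  stratum A: (860/2060)²·0.7²/95 = 0.000898949
  stratum B: (980/2060)²·2.1²/31 = 0.0321955
  stratum C: (220/2060)²·0.9²/23 = 0.000401669
V_st = 0.0334961
V_srs = s²/n = 5.062/149 = 0.0339732
Relative efficiency = V_srs / V_st = 0.0339732/0.0334961 = 1.0142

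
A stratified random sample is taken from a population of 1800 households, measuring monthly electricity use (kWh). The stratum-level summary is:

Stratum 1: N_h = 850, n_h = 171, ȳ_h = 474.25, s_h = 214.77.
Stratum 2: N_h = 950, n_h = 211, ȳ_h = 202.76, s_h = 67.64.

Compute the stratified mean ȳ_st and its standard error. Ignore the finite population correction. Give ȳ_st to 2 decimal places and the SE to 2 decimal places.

ȳ_st = Σ W_h ȳ_h = (850·474.25 + 950·202.76)/1800 = 330.96361
V̂(ȳ_st) = Σ W_h² s_h²/n_h, with W_h = N_h/N and N = 1800:
  stratum 1: (850/1800)²·214.77²/171 = 60.1512
  stratum 2: (950/1800)²·67.64²/211 = 6.03986
V̂(ȳ_st) = 66.191
SE(ȳ_st) = √66.191 = 8.13579

ȳ_st ≈ 330.96, SE ≈ 8.14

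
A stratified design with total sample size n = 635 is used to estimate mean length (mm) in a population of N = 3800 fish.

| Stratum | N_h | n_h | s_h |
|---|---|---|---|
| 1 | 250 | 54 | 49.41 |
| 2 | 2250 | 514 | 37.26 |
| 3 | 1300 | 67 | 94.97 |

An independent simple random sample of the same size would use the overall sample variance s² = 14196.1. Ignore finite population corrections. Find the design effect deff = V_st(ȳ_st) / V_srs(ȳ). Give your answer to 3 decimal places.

V̂(ȳ_st) = Σ W_h² s_h²/n_h, with W_h = N_h/N and N = 3800:
  stratum 1: (250/3800)²·49.41²/54 = 0.195681
  stratum 2: (2250/3800)²·37.26²/514 = 0.946936
  stratum 3: (1300/3800)²·94.97²/67 = 15.755
V_st = 16.8976
V_srs = s²/n = 14196.1/635 = 22.3561
deff = V_st / V_srs = 16.8976/22.3561 = 0.7558

deff ≈ 0.756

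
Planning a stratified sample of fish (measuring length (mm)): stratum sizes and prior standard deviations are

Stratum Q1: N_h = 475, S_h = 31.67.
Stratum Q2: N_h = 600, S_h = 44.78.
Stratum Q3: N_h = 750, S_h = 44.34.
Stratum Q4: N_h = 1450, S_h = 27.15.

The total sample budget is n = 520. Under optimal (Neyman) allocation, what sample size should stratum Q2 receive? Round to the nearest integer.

122

Neyman allocation: n_h = n · N_h S_h / Σ N_i S_i, with n = 520.
  stratum Q1: N_h·S_h = 475·31.67 = 15043.25
  stratum Q2: N_h·S_h = 600·44.78 = 26868.00
  stratum Q3: N_h·S_h = 750·44.34 = 33255.00
  stratum Q4: N_h·S_h = 1450·27.15 = 39367.50
Σ N_h S_h = 114533.75
n for stratum Q2 = 520·26868.00/114533.75 = 121.985 → 122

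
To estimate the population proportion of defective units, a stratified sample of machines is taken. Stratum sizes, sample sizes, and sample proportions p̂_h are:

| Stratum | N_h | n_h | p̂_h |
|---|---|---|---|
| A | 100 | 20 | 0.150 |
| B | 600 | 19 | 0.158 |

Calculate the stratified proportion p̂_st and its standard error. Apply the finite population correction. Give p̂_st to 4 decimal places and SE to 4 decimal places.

N = 700; stratum weights W_h = N_h/N.
p̂_st = Σ W_h p̂_h = (100·0.150 + 600·0.158)/700 = 0.15686
V̂(p̂_st) = Σ W_h² (1 − n_h/N_h) p̂_h(1−p̂_h)/(n_h−1):
  stratum A: (100/700)²·(1 − 20/100)·0.150·0.850/19 = 0.00010956
  stratum B: (600/700)²·(1 − 19/600)·0.158·0.842/18 = 0.00525809
V̂(p̂_st) = 0.00536765; SE = √V̂ = 0.0732642

p̂_st ≈ 0.1569, SE ≈ 0.0733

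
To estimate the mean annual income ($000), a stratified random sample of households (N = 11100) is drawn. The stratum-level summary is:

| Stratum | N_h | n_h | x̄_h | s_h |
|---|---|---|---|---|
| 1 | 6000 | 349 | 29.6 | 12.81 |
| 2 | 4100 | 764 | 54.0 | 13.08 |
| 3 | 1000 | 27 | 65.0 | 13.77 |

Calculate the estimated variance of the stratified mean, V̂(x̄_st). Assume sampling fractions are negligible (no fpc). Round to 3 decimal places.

V̂(x̄_st) = Σ W_h² s_h²/n_h, with W_h = N_h/N and N = 11100:
  stratum 1: (6000/11100)²·12.81²/349 = 0.137382
  stratum 2: (4100/11100)²·13.08²/764 = 0.0305523
  stratum 3: (1000/11100)²·13.77²/27 = 0.0569978
V̂(x̄_st) = 0.224932

V̂(x̄_st) ≈ 0.225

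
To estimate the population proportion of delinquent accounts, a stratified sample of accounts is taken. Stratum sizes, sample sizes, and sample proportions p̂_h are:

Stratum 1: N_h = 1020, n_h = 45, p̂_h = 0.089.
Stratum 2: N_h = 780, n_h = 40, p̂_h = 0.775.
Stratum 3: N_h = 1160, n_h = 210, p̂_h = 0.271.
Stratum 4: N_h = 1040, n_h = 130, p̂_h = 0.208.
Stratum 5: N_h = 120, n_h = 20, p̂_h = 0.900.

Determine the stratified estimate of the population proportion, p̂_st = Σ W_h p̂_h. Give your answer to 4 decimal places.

p̂_st ≈ 0.3238

N = 4120; stratum weights W_h = N_h/N.
p̂_st = Σ W_h p̂_h = (1020·0.089 + 780·0.775 + 1160·0.271 + 1040·0.208 + 120·0.900)/4120 = 0.32378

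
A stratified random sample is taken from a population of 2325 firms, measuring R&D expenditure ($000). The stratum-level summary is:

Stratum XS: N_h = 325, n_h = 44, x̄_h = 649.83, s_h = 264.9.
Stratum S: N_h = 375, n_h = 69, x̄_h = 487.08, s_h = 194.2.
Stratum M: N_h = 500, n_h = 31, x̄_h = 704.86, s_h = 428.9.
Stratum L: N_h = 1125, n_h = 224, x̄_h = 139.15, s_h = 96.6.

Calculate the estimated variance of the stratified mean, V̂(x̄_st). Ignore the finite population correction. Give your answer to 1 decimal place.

V̂(x̄_st) ≈ 329.6

V̂(x̄_st) = Σ W_h² s_h²/n_h, with W_h = N_h/N and N = 2325:
  stratum XS: (325/2325)²·264.9²/44 = 31.1625
  stratum S: (375/2325)²·194.2²/69 = 14.2189
  stratum M: (500/2325)²·428.9²/31 = 274.438
  stratum L: (1125/2325)²·96.6²/224 = 9.75361
V̂(x̄_st) = 329.573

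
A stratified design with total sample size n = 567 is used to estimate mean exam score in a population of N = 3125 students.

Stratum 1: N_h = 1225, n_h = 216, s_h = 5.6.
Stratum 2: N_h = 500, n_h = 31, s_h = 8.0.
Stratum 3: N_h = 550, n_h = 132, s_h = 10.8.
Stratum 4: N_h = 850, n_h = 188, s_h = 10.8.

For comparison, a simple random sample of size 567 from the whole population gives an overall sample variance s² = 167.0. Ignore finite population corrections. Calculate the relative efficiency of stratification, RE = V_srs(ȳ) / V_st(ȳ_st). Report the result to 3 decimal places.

V̂(ȳ_st) = Σ W_h² s_h²/n_h, with W_h = N_h/N and N = 3125:
  stratum 1: (1225/3125)²·5.6²/216 = 0.0223097
  stratum 2: (500/3125)²·8.0²/31 = 0.0528516
  stratum 3: (550/3125)²·10.8²/132 = 0.0273715
  stratum 4: (850/3125)²·10.8²/188 = 0.0459016
V_st = 0.148434
V_srs = s²/n = 167.0/567 = 0.294533
Relative efficiency = V_srs / V_st = 0.294533/0.148434 = 1.9843

RE ≈ 1.984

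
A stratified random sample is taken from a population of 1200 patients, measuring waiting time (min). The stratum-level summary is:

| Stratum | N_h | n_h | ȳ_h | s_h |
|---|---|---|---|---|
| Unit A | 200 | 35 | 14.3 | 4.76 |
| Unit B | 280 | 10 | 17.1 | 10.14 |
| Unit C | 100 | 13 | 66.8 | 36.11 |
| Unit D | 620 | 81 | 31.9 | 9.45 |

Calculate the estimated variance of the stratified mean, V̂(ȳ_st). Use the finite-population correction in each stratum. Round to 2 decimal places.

V̂(ȳ_st) ≈ 1.42

V̂(ȳ_st) = Σ W_h² (1 − n_h/N_h) s_h²/n_h, with W_h = N_h/N and N = 1200:
  stratum Unit A: (200/1200)²·(1 − 35/200)·4.76²/35 = 0.0148353
  stratum Unit B: (280/1200)²·(1 − 10/280)·10.14²/10 = 0.539803
  stratum Unit C: (100/1200)²·(1 − 13/100)·36.11²/13 = 0.605994
  stratum Unit D: (620/1200)²·(1 − 81/620)·9.45²/81 = 0.255857
V̂(ȳ_st) = 1.41649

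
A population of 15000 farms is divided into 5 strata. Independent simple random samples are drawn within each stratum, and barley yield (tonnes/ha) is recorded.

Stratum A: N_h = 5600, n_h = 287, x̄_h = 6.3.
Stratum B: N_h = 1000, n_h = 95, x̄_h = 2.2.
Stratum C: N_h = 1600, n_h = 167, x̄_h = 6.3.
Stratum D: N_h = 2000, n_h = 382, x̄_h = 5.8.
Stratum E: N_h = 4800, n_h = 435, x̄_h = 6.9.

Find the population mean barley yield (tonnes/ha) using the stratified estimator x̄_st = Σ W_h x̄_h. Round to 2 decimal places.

N = Σ N_h = 15000. Stratum weights W_h = N_h/N.
x̄_st = (5600·6.3 + 1000·2.2 + 1600·6.3 + 2000·5.8 + 4800·6.9) / 15000 = 6.1520

x̄_st ≈ 6.15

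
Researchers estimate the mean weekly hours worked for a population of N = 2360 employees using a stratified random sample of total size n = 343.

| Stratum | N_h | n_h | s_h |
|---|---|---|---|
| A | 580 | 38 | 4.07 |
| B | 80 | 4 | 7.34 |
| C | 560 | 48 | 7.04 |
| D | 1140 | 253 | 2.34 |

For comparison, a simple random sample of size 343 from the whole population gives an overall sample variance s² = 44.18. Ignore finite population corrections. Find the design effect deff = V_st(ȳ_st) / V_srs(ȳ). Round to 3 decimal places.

V̂(ȳ_st) = Σ W_h² s_h²/n_h, with W_h = N_h/N and N = 2360:
  stratum A: (580/2360)²·4.07²/38 = 0.0263292
  stratum B: (80/2360)²·7.34²/4 = 0.015477
  stratum C: (560/2360)²·7.04²/48 = 0.0581375
  stratum D: (1140/2360)²·2.34²/253 = 0.00505006
V_st = 0.104994
V_srs = s²/n = 44.18/343 = 0.128805
deff = V_st / V_srs = 0.104994/0.128805 = 0.8151

deff ≈ 0.815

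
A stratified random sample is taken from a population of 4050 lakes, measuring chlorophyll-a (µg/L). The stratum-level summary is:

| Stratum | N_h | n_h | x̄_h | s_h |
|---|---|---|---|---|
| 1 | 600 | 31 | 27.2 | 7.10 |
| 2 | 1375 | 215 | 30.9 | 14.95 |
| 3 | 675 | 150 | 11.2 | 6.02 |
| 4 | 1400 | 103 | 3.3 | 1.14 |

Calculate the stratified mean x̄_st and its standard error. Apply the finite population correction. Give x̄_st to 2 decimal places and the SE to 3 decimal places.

x̄_st = Σ W_h x̄_h = (600·27.2 + 1375·30.9 + 675·11.2 + 1400·3.3)/4050 = 17.52778
V̂(x̄_st) = Σ W_h² (1 − n_h/N_h) s_h²/n_h, with W_h = N_h/N and N = 4050:
  stratum 1: (600/4050)²·(1 − 31/600)·7.10²/31 = 0.0338461
  stratum 2: (1375/4050)²·(1 − 215/1375)·14.95²/215 = 0.101087
  stratum 3: (675/4050)²·(1 − 150/675)·6.02²/150 = 0.00521981
  stratum 4: (1400/4050)²·(1 − 103/1400)·1.14²/103 = 0.00139679
V̂(x̄_st) = 0.14155
SE(x̄_st) = √0.14155 = 0.376231

x̄_st ≈ 17.53, SE ≈ 0.376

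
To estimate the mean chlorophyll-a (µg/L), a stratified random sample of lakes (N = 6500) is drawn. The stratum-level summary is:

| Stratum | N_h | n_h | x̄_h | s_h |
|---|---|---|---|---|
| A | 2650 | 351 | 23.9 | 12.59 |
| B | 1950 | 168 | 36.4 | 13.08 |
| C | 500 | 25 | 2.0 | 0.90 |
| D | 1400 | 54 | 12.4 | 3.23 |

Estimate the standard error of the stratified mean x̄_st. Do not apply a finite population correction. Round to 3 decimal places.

V̂(x̄_st) = Σ W_h² s_h²/n_h, with W_h = N_h/N and N = 6500:
  stratum A: (2650/6500)²·12.59²/351 = 0.0750601
  stratum B: (1950/6500)²·13.08²/168 = 0.0916534
  stratum C: (500/6500)²·0.90²/25 = 0.000191716
  stratum D: (1400/6500)²·3.23²/54 = 0.00896274
V̂(x̄_st) = 0.175868
SE(x̄_st) = √0.175868 = 0.419366

SE(x̄_st) ≈ 0.419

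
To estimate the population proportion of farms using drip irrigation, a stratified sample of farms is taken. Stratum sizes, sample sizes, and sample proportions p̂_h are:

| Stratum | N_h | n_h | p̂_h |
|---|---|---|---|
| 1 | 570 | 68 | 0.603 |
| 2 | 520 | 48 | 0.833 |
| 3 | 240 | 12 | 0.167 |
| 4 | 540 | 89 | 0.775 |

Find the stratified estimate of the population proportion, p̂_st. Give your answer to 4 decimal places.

p̂_st ≈ 0.6607

N = 1870; stratum weights W_h = N_h/N.
p̂_st = Σ W_h p̂_h = (570·0.603 + 520·0.833 + 240·0.167 + 540·0.775)/1870 = 0.66067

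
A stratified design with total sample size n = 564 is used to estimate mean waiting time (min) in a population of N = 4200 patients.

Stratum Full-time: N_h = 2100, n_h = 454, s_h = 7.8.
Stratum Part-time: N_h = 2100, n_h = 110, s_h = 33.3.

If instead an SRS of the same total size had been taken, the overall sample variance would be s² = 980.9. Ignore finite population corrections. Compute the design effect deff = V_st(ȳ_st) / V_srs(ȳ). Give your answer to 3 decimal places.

deff ≈ 1.468

V̂(ȳ_st) = Σ W_h² s_h²/n_h, with W_h = N_h/N and N = 4200:
  stratum Full-time: (2100/4200)²·7.8²/454 = 0.0335022
  stratum Part-time: (2100/4200)²·33.3²/110 = 2.5202
V_st = 2.55371
V_srs = s²/n = 980.9/564 = 1.73918
deff = V_st / V_srs = 2.55371/1.73918 = 1.4683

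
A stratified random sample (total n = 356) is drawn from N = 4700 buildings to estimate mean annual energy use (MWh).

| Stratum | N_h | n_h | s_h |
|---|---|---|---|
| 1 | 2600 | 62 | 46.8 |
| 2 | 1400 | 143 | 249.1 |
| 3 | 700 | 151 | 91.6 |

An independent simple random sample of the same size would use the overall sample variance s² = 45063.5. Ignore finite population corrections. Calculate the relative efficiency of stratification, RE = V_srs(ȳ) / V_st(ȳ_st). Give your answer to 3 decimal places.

RE ≈ 2.504

V̂(ȳ_st) = Σ W_h² s_h²/n_h, with W_h = N_h/N and N = 4700:
  stratum 1: (2600/4700)²·46.8²/62 = 10.8106
  stratum 2: (1400/4700)²·249.1²/143 = 38.501
  stratum 3: (700/4700)²·91.6²/151 = 1.23258
V_st = 50.5442
V_srs = s²/n = 45063.5/356 = 126.583
Relative efficiency = V_srs / V_st = 126.583/50.5442 = 2.5044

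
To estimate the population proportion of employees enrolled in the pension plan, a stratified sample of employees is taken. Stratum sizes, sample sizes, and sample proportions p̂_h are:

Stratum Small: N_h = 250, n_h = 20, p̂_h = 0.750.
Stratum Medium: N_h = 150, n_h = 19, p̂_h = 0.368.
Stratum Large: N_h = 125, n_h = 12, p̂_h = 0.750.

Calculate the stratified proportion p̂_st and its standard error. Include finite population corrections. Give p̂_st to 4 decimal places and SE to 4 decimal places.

p̂_st ≈ 0.6409, SE ≈ 0.0621

N = 525; stratum weights W_h = N_h/N.
p̂_st = Σ W_h p̂_h = (250·0.750 + 150·0.368 + 125·0.750)/525 = 0.64086
V̂(p̂_st) = Σ W_h² (1 − n_h/N_h) p̂_h(1−p̂_h)/(n_h−1):
  stratum Small: (250/525)²·(1 − 20/250)·0.750·0.250/19 = 0.00205872
  stratum Medium: (150/525)²·(1 − 19/150)·0.368·0.632/18 = 0.000921163
  stratum Large: (125/525)²·(1 − 12/125)·0.750·0.250/11 = 0.000873531
V̂(p̂_st) = 0.00385341; SE = √V̂ = 0.0620759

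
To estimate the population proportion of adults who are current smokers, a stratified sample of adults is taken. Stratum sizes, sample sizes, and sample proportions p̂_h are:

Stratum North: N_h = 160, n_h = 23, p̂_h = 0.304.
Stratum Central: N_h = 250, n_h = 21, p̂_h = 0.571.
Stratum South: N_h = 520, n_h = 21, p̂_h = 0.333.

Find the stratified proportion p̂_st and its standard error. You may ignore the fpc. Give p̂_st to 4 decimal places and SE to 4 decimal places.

N = 930; stratum weights W_h = N_h/N.
p̂_st = Σ W_h p̂_h = (160·0.304 + 250·0.571 + 520·0.333)/930 = 0.39199
V̂(p̂_st) = Σ W_h² p̂_h(1−p̂_h)/(n_h−1):
  stratum North: (160/930)²·0.304·0.696/22 = 0.000284665
  stratum Central: (250/930)²·0.571·0.429/20 = 0.00088507
  stratum South: (520/930)²·0.333·0.667/20 = 0.00347201
V̂(p̂_st) = 0.00464174; SE = √V̂ = 0.0681303

p̂_st ≈ 0.3920, SE ≈ 0.0681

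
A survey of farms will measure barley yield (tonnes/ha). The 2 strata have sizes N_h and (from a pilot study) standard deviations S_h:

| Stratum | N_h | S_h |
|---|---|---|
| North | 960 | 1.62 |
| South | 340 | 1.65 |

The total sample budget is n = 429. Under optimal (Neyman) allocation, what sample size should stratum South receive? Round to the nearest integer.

114

Neyman allocation: n_h = n · N_h S_h / Σ N_i S_i, with n = 429.
  stratum North: N_h·S_h = 960·1.62 = 1555.20
  stratum South: N_h·S_h = 340·1.65 = 561.00
Σ N_h S_h = 2116.20
n for stratum South = 429·561.00/2116.20 = 113.727 → 114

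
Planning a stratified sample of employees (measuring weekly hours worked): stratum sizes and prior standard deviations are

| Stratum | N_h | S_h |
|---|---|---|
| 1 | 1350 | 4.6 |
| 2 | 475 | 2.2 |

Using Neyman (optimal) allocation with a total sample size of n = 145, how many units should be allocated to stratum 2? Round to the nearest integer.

Neyman allocation: n_h = n · N_h S_h / Σ N_i S_i, with n = 145.
  stratum 1: N_h·S_h = 1350·4.6 = 6210.00
  stratum 2: N_h·S_h = 475·2.2 = 1045.00
Σ N_h S_h = 7255.00
n for stratum 2 = 145·1045.00/7255.00 = 20.886 → 21

21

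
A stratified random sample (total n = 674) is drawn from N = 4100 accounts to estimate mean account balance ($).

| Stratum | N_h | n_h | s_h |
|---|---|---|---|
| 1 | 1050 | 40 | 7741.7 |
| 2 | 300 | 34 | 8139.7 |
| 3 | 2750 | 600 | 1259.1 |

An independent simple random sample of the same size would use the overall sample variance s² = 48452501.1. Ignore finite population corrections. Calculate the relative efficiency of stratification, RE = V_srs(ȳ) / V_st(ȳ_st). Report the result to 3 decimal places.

V̂(ȳ_st) = Σ W_h² s_h²/n_h, with W_h = N_h/N and N = 4100:
  stratum 1: (1050/4100)²·7741.7²/40 = 98270.6
  stratum 2: (300/4100)²·8139.7²/34 = 10433.1
  stratum 3: (2750/4100)²·1259.1²/600 = 1188.69
V_st = 109892
V_srs = s²/n = 48452501.1/674 = 71888
Relative efficiency = V_srs / V_st = 71888/109892 = 0.6542

RE ≈ 0.654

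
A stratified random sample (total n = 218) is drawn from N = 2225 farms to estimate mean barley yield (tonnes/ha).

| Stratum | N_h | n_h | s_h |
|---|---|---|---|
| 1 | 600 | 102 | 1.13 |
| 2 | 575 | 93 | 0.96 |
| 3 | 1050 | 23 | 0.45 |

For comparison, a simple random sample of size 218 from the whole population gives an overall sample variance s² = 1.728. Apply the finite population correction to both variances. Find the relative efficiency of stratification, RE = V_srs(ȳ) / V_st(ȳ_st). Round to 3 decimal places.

V̂(ȳ_st) = Σ W_h² (1 − n_h/N_h) s_h²/n_h, with W_h = N_h/N and N = 2225:
  stratum 1: (600/2225)²·(1 − 102/600)·1.13²/102 = 0.000755574
  stratum 2: (575/2225)²·(1 − 93/575)·0.96²/93 = 0.000554772
  stratum 3: (1050/2225)²·(1 − 23/1050)·0.45²/23 = 0.00191777
V_st = 0.00322812
V_srs = (1 − 218/2225)·1.728/218 = 0.00714998
Relative efficiency = V_srs / V_st = 0.00714998/0.00322812 = 2.2149

RE ≈ 2.215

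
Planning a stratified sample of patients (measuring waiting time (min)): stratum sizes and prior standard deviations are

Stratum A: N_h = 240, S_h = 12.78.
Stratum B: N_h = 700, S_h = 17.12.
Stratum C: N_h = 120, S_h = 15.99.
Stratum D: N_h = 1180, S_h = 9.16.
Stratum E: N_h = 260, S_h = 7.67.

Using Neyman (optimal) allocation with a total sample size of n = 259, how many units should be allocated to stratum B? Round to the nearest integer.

104

Neyman allocation: n_h = n · N_h S_h / Σ N_i S_i, with n = 259.
  stratum A: N_h·S_h = 240·12.78 = 3067.20
  stratum B: N_h·S_h = 700·17.12 = 11984.00
  stratum C: N_h·S_h = 120·15.99 = 1918.80
  stratum D: N_h·S_h = 1180·9.16 = 10808.80
  stratum E: N_h·S_h = 260·7.67 = 1994.20
Σ N_h S_h = 29773.00
n for stratum B = 259·11984.00/29773.00 = 104.251 → 104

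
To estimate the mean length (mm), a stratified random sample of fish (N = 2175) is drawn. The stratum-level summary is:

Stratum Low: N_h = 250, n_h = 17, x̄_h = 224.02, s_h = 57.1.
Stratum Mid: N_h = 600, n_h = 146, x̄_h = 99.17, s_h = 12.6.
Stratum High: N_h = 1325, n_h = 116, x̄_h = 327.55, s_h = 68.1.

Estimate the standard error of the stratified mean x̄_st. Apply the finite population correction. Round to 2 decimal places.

SE(x̄_st) ≈ 4.00

V̂(x̄_st) = Σ W_h² (1 − n_h/N_h) s_h²/n_h, with W_h = N_h/N and N = 2175:
  stratum Low: (250/2175)²·(1 − 17/250)·57.1²/17 = 2.36157
  stratum Mid: (600/2175)²·(1 − 146/600)·12.6²/146 = 0.0626148
  stratum High: (1325/2175)²·(1 − 116/1325)·68.1²/116 = 13.5382
V̂(x̄_st) = 15.9624
SE(x̄_st) = √15.9624 = 3.99529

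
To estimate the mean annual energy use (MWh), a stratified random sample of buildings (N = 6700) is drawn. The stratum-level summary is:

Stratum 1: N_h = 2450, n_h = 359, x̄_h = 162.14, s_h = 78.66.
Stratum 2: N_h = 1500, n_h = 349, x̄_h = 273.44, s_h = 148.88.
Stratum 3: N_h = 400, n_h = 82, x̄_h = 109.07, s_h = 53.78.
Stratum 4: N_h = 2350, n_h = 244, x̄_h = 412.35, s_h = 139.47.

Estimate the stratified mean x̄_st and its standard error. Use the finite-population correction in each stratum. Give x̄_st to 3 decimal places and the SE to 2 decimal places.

x̄_st = Σ W_h x̄_h = (2450·162.14 + 1500·273.44 + 400·109.07 + 2350·412.35)/6700 = 271.64978
V̂(x̄_st) = Σ W_h² (1 − n_h/N_h) s_h²/n_h, with W_h = N_h/N and N = 6700:
  stratum 1: (2450/6700)²·(1 − 359/2450)·78.66²/359 = 1.96691
  stratum 2: (1500/6700)²·(1 − 349/1500)·148.88²/349 = 2.44267
  stratum 3: (400/6700)²·(1 − 82/400)·53.78²/82 = 0.099946
  stratum 4: (2350/6700)²·(1 − 244/2350)·139.47²/244 = 8.78918
V̂(x̄_st) = 13.2987
SE(x̄_st) = √13.2987 = 3.64674

x̄_st ≈ 271.650, SE ≈ 3.65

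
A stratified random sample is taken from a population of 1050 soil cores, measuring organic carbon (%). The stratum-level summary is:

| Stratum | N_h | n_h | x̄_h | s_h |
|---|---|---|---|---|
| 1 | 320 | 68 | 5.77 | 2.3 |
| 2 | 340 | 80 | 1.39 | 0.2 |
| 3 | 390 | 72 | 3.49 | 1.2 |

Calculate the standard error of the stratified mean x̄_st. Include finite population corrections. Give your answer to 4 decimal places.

V̂(x̄_st) = Σ W_h² (1 − n_h/N_h) s_h²/n_h, with W_h = N_h/N and N = 1050:
  stratum 1: (320/1050)²·(1 − 68/320)·2.3²/68 = 0.00569008
  stratum 2: (340/1050)²·(1 − 80/340)·0.2²/80 = 4.00907e-05
  stratum 3: (390/1050)²·(1 − 72/390)·1.2²/72 = 0.0022498
V̂(x̄_st) = 0.00797997
SE(x̄_st) = √0.00797997 = 0.0893307

SE(x̄_st) ≈ 0.0893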